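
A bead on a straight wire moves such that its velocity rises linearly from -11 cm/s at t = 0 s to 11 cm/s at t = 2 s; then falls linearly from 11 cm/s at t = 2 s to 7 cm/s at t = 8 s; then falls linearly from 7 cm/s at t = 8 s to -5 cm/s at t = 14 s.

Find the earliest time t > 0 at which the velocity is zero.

v changes sign on 0–2 s (from -11 to 11); the graph is linear there, so v = 0 at t = 0 + (11)·(2 − 0)/(11 − -11) = 1 s.

t = 1 s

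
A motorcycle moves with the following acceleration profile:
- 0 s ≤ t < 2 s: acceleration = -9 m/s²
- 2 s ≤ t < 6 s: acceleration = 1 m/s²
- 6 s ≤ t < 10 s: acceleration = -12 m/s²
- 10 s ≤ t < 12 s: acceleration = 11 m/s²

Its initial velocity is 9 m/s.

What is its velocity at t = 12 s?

-31 m/s

Δv equals the area under the a-t graph; then v = v₀ + Δv.
0–2 s: -9 × 2 = -18 m/s
2–6 s: 1 × 4 = 4 m/s
6–10 s: -12 × 4 = -48 m/s
10–12 s: 11 × 2 = 22 m/s
Δv = -40 m/s, so v(12) = 9 + (-40) = -31 m/s.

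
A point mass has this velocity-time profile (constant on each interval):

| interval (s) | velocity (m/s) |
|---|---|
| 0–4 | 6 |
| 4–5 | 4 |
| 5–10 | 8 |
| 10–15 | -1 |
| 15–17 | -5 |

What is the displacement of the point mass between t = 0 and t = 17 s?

Net displacement equals the area under the velocity-time graph (areas below the axis count negative).
0–4 s: 6 × 4 = 24 m
4–5 s: 4 × 1 = 4 m
5–10 s: 8 × 5 = 40 m
10–15 s: -1 × 5 = -5 m
15–17 s: -5 × 2 = -10 m
Net displacement = 53 m

53 m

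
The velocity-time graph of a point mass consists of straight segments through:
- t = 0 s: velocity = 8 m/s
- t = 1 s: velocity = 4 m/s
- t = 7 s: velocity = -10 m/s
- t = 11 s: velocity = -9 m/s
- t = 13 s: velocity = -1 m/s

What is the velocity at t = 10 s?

-9.25 m/s

On 7–11 s the graph is linear from -10 to -9 m/s: v(10) = -10 + (-9 − -10)·(10 − 7)/(11 − 7) = -9.25 m/s.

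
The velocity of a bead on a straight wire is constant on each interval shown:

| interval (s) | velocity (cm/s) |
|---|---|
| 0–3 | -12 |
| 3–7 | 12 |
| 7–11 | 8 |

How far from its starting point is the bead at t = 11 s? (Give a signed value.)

Net displacement equals the area under the velocity-time graph (areas below the axis count negative).
0–3 s: -12 × 3 = -36 cm
3–7 s: 12 × 4 = 48 cm
7–11 s: 8 × 4 = 32 cm
Net displacement = 44 cm

44 cm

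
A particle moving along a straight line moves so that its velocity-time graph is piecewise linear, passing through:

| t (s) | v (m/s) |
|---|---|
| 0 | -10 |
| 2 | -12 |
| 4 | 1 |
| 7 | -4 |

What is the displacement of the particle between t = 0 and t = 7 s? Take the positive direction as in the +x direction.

-37.5 m

Net displacement equals the area under the velocity-time graph (areas below the axis count negative).
0–2 s: ½(-10 + -12)(2) = -22 m
2–4 s: ½(-12 + 1)(2) = -11 m
4–7 s: ½(1 + -4)(3) = -4.5 m
Net displacement = -37.5 m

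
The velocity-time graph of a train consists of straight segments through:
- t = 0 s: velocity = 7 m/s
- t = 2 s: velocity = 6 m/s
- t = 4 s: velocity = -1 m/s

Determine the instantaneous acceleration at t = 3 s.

Acceleration is the slope of the v-t graph on 2–4 s: (-1 − 6)/(4 − 2) = -3.5 m/s².

-3.5 m/s²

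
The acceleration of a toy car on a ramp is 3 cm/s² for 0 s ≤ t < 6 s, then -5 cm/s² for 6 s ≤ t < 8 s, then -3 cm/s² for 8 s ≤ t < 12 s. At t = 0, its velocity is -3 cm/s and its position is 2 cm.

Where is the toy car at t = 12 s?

On each constant-a segment, Δv = aΔt and Δx = v₀Δt + ½aΔt²; chain segment to segment.
0–6 s: v starts -3 cm/s; Δx = -3·6 + ½·3·6² = 36 cm; v ends 15 cm/s.
6–8 s: v starts 15 cm/s; Δx = 15·2 + ½·-5·2² = 20 cm; v ends 5 cm/s.
8–12 s: v starts 5 cm/s; Δx = 5·4 + ½·-3·4² = -4 cm; v ends -7 cm/s.
x(12) = 2 + Σ Δx = 54 cm.

54 cm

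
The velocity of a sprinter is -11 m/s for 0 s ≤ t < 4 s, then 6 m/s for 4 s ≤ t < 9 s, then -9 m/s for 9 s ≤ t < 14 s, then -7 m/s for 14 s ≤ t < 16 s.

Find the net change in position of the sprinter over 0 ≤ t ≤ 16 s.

Displacement is the signed area under the v-t curve.
0–4 s: -11 × 4 = -44 m
4–9 s: 6 × 5 = 30 m
9–14 s: -9 × 5 = -45 m
14–16 s: -7 × 2 = -14 m
Net displacement = -73 m

-73 m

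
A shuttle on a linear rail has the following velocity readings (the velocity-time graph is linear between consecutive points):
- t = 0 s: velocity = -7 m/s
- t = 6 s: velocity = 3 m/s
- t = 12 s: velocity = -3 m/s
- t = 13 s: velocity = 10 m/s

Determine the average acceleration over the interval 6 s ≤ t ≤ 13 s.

1 m/s²

Average acceleration = Δv/Δt = (10 − 3)/(13 − 6) = 1 m/s².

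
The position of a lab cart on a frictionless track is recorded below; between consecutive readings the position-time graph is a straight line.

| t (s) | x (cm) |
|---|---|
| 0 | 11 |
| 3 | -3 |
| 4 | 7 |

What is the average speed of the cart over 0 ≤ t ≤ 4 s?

6 cm/s

Average speed = (total path length)/(elapsed time); on a piecewise-linear x-t graph the path length is Σ|Δx|.
0–3 s: |Δx| = |-3 − 11| = 14 cm
3–4 s: |Δx| = |7 − -3| = 10 cm
Total path = 24 cm; average speed = 24/4 = 6 cm/s.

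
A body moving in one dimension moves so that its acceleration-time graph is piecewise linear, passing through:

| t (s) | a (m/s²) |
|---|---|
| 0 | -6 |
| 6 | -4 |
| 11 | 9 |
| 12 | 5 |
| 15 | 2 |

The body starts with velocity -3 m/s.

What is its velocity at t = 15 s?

-3 m/s

Δv equals the area under the a-t graph; then v = v₀ + Δv.
0–6 s: ½(-6 + -4)(6) = -30 m/s
6–11 s: ½(-4 + 9)(5) = 12.5 m/s
11–12 s: ½(9 + 5)(1) = 7 m/s
12–15 s: ½(5 + 2)(3) = 10.5 m/s
Δv = 0 m/s, so v(15) = -3 + (0) = -3 m/s.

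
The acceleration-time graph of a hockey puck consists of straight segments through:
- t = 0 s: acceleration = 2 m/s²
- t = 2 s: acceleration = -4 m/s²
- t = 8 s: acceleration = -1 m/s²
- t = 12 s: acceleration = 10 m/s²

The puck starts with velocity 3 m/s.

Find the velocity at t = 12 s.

Δv equals the area under the a-t graph; then v = v₀ + Δv.
0–2 s: ½(2 + -4)(2) = -2 m/s
2–8 s: ½(-4 + -1)(6) = -15 m/s
8–12 s: ½(-1 + 10)(4) = 18 m/s
Δv = 1 m/s, so v(12) = 3 + (1) = 4 m/s.

4 m/s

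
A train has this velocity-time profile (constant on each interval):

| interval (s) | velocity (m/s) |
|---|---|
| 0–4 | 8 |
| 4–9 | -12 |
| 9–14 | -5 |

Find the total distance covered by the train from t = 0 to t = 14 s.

Total distance travelled is ∫|v| dt — sum the magnitudes of each area piece.
0–4 s: |8| × 4 = 32 m
4–9 s: |-12| × 5 = 60 m
9–14 s: |-5| × 5 = 25 m
Total distance = 117 m

117 m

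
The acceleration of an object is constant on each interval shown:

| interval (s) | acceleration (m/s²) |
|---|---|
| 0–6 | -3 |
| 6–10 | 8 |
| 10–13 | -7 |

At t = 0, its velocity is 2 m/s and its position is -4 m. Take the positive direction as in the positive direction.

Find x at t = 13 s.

-29.5 m

On each constant-a segment, Δv = aΔt and Δx = v₀Δt + ½aΔt²; chain segment to segment.
0–6 s: v starts 2 m/s; Δx = 2·6 + ½·-3·6² = -42 m; v ends -16 m/s.
6–10 s: v starts -16 m/s; Δx = -16·4 + ½·8·4² = 0 m; v ends 16 m/s.
10–13 s: v starts 16 m/s; Δx = 16·3 + ½·-7·3² = 16.5 m; v ends -5 m/s.
x(13) = -4 + Σ Δx = -29.5 m.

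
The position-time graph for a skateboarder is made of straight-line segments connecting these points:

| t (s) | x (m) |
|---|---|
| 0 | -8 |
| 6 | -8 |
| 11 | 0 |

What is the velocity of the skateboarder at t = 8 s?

1.6 m/s

Velocity is the slope of the x-t graph on 6–11 s: (0 − -8)/(11 − 6) = 1.6 m/s.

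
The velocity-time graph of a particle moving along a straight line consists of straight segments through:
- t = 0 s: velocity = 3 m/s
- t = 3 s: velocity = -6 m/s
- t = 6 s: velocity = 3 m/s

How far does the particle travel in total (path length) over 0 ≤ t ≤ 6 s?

15 m

Total distance travelled is ∫|v| dt — sum the magnitudes of each area piece.
0–3 s: v = 0 at t = 1 s; triangle areas 1.5 + 6 = 7.5 m
3–6 s: v = 0 at t = 5 s; triangle areas 6 + 1.5 = 7.5 m
Total distance = 15 m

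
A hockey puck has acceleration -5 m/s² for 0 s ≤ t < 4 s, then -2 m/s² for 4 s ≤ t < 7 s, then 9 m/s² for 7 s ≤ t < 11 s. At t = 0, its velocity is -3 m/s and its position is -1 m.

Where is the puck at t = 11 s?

On each constant-a segment, Δv = aΔt and Δx = v₀Δt + ½aΔt²; chain segment to segment.
0–4 s: v starts -3 m/s; Δx = -3·4 + ½·-5·4² = -52 m; v ends -23 m/s.
4–7 s: v starts -23 m/s; Δx = -23·3 + ½·-2·3² = -78 m; v ends -29 m/s.
7–11 s: v starts -29 m/s; Δx = -29·4 + ½·9·4² = -44 m; v ends 7 m/s.
x(11) = -1 + Σ Δx = -175 m.

-175 m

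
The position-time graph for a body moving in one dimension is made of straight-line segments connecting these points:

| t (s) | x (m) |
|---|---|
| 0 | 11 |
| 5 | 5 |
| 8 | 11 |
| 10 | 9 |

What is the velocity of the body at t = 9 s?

Velocity is the slope of the x-t graph on 8–10 s: (9 − 11)/(10 − 8) = -1 m/s.

-1 m/s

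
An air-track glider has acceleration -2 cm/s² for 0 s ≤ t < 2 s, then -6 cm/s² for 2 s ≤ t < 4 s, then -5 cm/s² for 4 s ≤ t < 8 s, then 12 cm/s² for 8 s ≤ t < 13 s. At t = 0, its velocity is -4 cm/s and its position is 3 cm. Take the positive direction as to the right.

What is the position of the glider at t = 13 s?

-207 cm

On each constant-a segment, Δv = aΔt and Δx = v₀Δt + ½aΔt²; chain segment to segment.
0–2 s: v starts -4 cm/s; Δx = -4·2 + ½·-2·2² = -12 cm; v ends -8 cm/s.
2–4 s: v starts -8 cm/s; Δx = -8·2 + ½·-6·2² = -28 cm; v ends -20 cm/s.
4–8 s: v starts -20 cm/s; Δx = -20·4 + ½·-5·4² = -120 cm; v ends -40 cm/s.
8–13 s: v starts -40 cm/s; Δx = -40·5 + ½·12·5² = -50 cm; v ends 20 cm/s.
x(13) = 3 + Σ Δx = -207 cm.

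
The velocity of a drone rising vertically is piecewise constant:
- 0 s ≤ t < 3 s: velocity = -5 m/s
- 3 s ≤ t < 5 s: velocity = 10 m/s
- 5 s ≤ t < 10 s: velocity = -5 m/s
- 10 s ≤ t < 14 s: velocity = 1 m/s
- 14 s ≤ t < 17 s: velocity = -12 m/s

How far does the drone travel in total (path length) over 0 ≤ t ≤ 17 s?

Distance (not displacement) is the total path length: add the absolute areas under v-t.
0–3 s: |-5| × 3 = 15 m
3–5 s: |10| × 2 = 20 m
5–10 s: |-5| × 5 = 25 m
10–14 s: |1| × 4 = 4 m
14–17 s: |-12| × 3 = 36 m
Total distance = 100 m

100 m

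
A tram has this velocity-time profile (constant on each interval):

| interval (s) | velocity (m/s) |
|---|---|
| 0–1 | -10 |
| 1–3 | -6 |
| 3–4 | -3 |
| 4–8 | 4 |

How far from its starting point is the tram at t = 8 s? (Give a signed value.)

-9 m

Net displacement equals the area under the velocity-time graph (areas below the axis count negative).
0–1 s: -10 × 1 = -10 m
1–3 s: -6 × 2 = -12 m
3–4 s: -3 × 1 = -3 m
4–8 s: 4 × 4 = 16 m
Net displacement = -9 m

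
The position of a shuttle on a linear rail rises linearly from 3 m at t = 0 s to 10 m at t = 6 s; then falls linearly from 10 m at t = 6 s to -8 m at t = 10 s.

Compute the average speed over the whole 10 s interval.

2.5 m/s

Average speed = (total path length)/(elapsed time); on a piecewise-linear x-t graph the path length is Σ|Δx|.
0–6 s: |Δx| = |10 − 3| = 7 m
6–10 s: |Δx| = |-8 − 10| = 18 m
Total path = 25 m; average speed = 25/10 = 2.5 m/s.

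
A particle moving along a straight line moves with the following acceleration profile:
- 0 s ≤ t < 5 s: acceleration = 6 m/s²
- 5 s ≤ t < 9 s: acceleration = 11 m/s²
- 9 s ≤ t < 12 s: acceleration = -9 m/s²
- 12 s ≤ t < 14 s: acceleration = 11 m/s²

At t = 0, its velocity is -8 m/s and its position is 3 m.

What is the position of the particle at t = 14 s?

471.5 m

On each constant-a segment, Δv = aΔt and Δx = v₀Δt + ½aΔt²; chain segment to segment.
0–5 s: v starts -8 m/s; Δx = -8·5 + ½·6·5² = 35 m; v ends 22 m/s.
5–9 s: v starts 22 m/s; Δx = 22·4 + ½·11·4² = 176 m; v ends 66 m/s.
9–12 s: v starts 66 m/s; Δx = 66·3 + ½·-9·3² = 157.5 m; v ends 39 m/s.
12–14 s: v starts 39 m/s; Δx = 39·2 + ½·11·2² = 100 m; v ends 61 m/s.
x(14) = 3 + Σ Δx = 471.5 m.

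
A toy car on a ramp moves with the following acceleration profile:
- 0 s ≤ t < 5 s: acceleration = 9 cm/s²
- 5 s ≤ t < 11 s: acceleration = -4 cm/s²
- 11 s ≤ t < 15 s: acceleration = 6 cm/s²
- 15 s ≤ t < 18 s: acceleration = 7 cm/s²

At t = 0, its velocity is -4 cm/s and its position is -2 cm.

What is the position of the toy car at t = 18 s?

535 cm

On each constant-a segment, Δv = aΔt and Δx = v₀Δt + ½aΔt²; chain segment to segment.
0–5 s: v starts -4 cm/s; Δx = -4·5 + ½·9·5² = 92.5 cm; v ends 41 cm/s.
5–11 s: v starts 41 cm/s; Δx = 41·6 + ½·-4·6² = 174 cm; v ends 17 cm/s.
11–15 s: v starts 17 cm/s; Δx = 17·4 + ½·6·4² = 116 cm; v ends 41 cm/s.
15–18 s: v starts 41 cm/s; Δx = 41·3 + ½·7·3² = 154.5 cm; v ends 62 cm/s.
x(18) = -2 + Σ Δx = 535 cm.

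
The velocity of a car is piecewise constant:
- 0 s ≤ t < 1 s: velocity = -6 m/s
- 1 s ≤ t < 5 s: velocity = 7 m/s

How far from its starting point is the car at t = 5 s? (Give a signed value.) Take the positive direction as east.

22 m

Displacement is the signed area under the v-t curve.
0–1 s: -6 × 1 = -6 m
1–5 s: 7 × 4 = 28 m
Net displacement = 22 m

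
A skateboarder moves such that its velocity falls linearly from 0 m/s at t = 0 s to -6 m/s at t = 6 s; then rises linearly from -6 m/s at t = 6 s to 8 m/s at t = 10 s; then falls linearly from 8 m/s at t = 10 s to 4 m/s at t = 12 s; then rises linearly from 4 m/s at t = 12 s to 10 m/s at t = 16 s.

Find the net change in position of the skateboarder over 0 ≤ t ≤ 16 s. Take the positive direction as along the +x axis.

26 m

Net displacement equals the area under the velocity-time graph (areas below the axis count negative).
0–6 s: ½(0 + -6)(6) = -18 m
6–10 s: ½(-6 + 8)(4) = 4 m
10–12 s: ½(8 + 4)(2) = 12 m
12–16 s: ½(4 + 10)(4) = 28 m
Net displacement = 26 m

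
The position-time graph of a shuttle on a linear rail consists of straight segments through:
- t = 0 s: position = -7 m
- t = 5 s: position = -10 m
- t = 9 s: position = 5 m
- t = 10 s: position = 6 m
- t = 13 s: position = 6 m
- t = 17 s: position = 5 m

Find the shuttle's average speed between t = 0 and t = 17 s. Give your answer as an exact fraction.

20/17 m/s

Average speed = (total path length)/(elapsed time); on a piecewise-linear x-t graph the path length is Σ|Δx|.
0–5 s: |Δx| = |-10 − -7| = 3 m
5–9 s: |Δx| = |5 − -10| = 15 m
9–10 s: |Δx| = |6 − 5| = 1 m
10–13 s: |Δx| = |6 − 6| = 0 m
13–17 s: |Δx| = |5 − 6| = 1 m
Total path = 20 m; average speed = 20/17 = 20/17 m/s.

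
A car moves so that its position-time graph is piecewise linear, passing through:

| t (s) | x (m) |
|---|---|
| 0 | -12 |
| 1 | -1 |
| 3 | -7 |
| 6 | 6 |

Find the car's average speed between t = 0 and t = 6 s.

Average speed = (total path length)/(elapsed time); on a piecewise-linear x-t graph the path length is Σ|Δx|.
0–1 s: |Δx| = |-1 − -12| = 11 m
1–3 s: |Δx| = |-7 − -1| = 6 m
3–6 s: |Δx| = |6 − -7| = 13 m
Total path = 30 m; average speed = 30/6 = 5 m/s.

5 m/s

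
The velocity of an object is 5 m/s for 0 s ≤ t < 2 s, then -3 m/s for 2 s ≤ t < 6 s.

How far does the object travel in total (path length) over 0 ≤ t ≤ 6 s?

22 m

Total distance travelled is ∫|v| dt — sum the magnitudes of each area piece.
0–2 s: |5| × 2 = 10 m
2–6 s: |-3| × 4 = 12 m
Total distance = 22 m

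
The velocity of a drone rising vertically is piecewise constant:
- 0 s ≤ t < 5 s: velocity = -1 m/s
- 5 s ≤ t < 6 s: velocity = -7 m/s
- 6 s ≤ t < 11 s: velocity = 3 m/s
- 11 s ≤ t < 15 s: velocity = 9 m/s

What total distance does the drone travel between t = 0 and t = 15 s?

Total distance travelled is ∫|v| dt — sum the magnitudes of each area piece.
0–5 s: |-1| × 5 = 5 m
5–6 s: |-7| × 1 = 7 m
6–11 s: |3| × 5 = 15 m
11–15 s: |9| × 4 = 36 m
Total distance = 63 m

63 m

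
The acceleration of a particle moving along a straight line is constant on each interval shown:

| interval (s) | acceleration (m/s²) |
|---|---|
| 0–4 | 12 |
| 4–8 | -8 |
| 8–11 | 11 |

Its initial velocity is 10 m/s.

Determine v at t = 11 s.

Δv equals the area under the a-t graph; then v = v₀ + Δv.
0–4 s: 12 × 4 = 48 m/s
4–8 s: -8 × 4 = -32 m/s
8–11 s: 11 × 3 = 33 m/s
Δv = 49 m/s, so v(11) = 10 + (49) = 59 m/s.

59 m/s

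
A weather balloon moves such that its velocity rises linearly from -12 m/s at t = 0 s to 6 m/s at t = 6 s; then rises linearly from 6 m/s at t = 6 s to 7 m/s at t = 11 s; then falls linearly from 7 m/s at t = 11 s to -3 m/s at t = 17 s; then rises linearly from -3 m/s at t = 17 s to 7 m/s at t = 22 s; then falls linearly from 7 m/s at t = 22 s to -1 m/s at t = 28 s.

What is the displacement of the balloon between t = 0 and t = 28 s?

54.5 m

Displacement is the signed area under the v-t curve.
0–6 s: ½(-12 + 6)(6) = -18 m
6–11 s: ½(6 + 7)(5) = 32.5 m
11–17 s: ½(7 + -3)(6) = 12 m
17–22 s: ½(-3 + 7)(5) = 10 m
22–28 s: ½(7 + -1)(6) = 18 m
Net displacement = 54.5 m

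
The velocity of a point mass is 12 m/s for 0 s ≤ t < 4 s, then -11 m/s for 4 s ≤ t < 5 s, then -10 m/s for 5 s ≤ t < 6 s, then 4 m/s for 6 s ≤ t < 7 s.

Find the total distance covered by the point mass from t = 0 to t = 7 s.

Total distance travelled is ∫|v| dt — sum the magnitudes of each area piece.
0–4 s: |12| × 4 = 48 m
4–5 s: |-11| × 1 = 11 m
5–6 s: |-10| × 1 = 10 m
6–7 s: |4| × 1 = 4 m
Total distance = 73 m

73 m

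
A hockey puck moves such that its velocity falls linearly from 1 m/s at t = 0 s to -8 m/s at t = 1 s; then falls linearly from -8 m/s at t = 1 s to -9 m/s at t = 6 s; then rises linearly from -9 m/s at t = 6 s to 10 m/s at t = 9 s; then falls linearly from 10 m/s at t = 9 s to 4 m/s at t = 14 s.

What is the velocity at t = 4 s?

-8.6 m/s

On 1–6 s the graph is linear from -8 to -9 m/s: v(4) = -8 + (-9 − -8)·(4 − 1)/(6 − 1) = -8.6 m/s.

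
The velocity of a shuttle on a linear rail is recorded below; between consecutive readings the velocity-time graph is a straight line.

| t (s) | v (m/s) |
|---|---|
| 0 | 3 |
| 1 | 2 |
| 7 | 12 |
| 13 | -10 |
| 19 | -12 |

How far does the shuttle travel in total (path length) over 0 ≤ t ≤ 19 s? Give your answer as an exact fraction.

Total distance travelled is ∫|v| dt — sum the magnitudes of each area piece.
0–1 s: |½(3 + 2)(1)| = 2.5 m
1–7 s: |½(2 + 12)(6)| = 42 m
7–13 s: v = 0 at t = 113/11 s; triangle areas 216/11 + 150/11 = 366/11 m
13–19 s: |½(-10 + -12)(6)| = 66 m
Total distance = 3163/22 m

3163/22 m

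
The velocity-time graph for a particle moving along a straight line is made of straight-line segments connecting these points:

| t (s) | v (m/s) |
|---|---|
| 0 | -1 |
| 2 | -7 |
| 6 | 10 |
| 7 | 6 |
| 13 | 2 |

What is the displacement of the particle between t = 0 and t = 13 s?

Net displacement equals the area under the velocity-time graph (areas below the axis count negative).
0–2 s: ½(-1 + -7)(2) = -8 m
2–6 s: ½(-7 + 10)(4) = 6 m
6–7 s: ½(10 + 6)(1) = 8 m
7–13 s: ½(6 + 2)(6) = 24 m
Net displacement = 30 m

30 m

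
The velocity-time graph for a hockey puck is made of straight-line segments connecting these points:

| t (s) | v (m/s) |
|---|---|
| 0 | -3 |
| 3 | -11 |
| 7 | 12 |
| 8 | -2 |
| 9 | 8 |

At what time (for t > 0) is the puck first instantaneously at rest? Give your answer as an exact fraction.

v changes sign on 3–7 s (from -11 to 12); the graph is linear there, so v = 0 at t = 3 + (11)·(7 − 3)/(12 − -11) = 113/23 s.

t = 113/23 s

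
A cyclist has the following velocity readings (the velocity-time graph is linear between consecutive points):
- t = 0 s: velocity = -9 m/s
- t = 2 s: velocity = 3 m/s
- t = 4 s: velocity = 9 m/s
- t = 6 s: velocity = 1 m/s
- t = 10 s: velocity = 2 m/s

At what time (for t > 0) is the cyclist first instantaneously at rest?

t = 1.5 s

v changes sign on 0–2 s (from -9 to 3); the graph is linear there, so v = 0 at t = 0 + (9)·(2 − 0)/(3 − -9) = 1.5 s.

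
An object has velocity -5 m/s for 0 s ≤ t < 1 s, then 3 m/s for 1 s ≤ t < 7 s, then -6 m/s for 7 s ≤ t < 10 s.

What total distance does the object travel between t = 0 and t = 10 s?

Total distance travelled is ∫|v| dt — sum the magnitudes of each area piece.
0–1 s: |-5| × 1 = 5 m
1–7 s: |3| × 6 = 18 m
7–10 s: |-6| × 3 = 18 m
Total distance = 41 m

41 m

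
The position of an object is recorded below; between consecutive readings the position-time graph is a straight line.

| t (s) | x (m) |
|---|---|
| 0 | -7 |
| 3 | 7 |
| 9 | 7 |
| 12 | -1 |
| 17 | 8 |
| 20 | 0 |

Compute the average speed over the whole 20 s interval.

1.95 m/s

Average speed = (total path length)/(elapsed time); on a piecewise-linear x-t graph the path length is Σ|Δx|.
0–3 s: |Δx| = |7 − -7| = 14 m
3–9 s: |Δx| = |7 − 7| = 0 m
9–12 s: |Δx| = |-1 − 7| = 8 m
12–17 s: |Δx| = |8 − -1| = 9 m
17–20 s: |Δx| = |0 − 8| = 8 m
Total path = 39 m; average speed = 39/20 = 1.95 m/s.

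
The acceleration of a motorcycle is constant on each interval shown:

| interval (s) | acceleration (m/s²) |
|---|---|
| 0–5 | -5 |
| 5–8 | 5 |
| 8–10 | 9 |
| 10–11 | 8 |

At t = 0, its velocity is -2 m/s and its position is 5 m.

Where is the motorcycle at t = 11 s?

-122 m

On each constant-a segment, Δv = aΔt and Δx = v₀Δt + ½aΔt²; chain segment to segment.
0–5 s: v starts -2 m/s; Δx = -2·5 + ½·-5·5² = -72.5 m; v ends -27 m/s.
5–8 s: v starts -27 m/s; Δx = -27·3 + ½·5·3² = -58.5 m; v ends -12 m/s.
8–10 s: v starts -12 m/s; Δx = -12·2 + ½·9·2² = -6 m; v ends 6 m/s.
10–11 s: v starts 6 m/s; Δx = 6·1 + ½·8·1² = 10 m; v ends 14 m/s.
x(11) = 5 + Σ Δx = -122 m.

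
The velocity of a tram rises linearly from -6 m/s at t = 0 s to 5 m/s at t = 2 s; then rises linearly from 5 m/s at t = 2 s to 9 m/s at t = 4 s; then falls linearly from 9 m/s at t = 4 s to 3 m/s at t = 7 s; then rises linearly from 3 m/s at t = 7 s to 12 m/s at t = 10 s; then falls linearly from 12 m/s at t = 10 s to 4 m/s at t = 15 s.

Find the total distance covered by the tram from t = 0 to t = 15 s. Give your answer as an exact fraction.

Total distance travelled is ∫|v| dt — sum the magnitudes of each area piece.
0–2 s: v = 0 at t = 12/11 s; triangle areas 36/11 + 25/11 = 61/11 m
2–4 s: |½(5 + 9)(2)| = 14 m
4–7 s: |½(9 + 3)(3)| = 18 m
7–10 s: |½(3 + 12)(3)| = 22.5 m
10–15 s: |½(12 + 4)(5)| = 40 m
Total distance = 2201/22 m

2201/22 m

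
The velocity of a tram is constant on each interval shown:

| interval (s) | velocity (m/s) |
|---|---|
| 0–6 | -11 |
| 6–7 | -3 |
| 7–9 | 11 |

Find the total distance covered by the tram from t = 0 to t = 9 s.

91 m

Total distance travelled is ∫|v| dt — sum the magnitudes of each area piece.
0–6 s: |-11| × 6 = 66 m
6–7 s: |-3| × 1 = 3 m
7–9 s: |11| × 2 = 22 m
Total distance = 91 m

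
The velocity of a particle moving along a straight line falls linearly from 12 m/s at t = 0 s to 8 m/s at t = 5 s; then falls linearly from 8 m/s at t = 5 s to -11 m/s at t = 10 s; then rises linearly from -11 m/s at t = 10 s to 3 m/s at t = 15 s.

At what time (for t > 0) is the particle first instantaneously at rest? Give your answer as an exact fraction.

v changes sign on 5–10 s (from 8 to -11); the graph is linear there, so v = 0 at t = 5 + (-8)·(10 − 5)/(-11 − 8) = 135/19 s.

t = 135/19 s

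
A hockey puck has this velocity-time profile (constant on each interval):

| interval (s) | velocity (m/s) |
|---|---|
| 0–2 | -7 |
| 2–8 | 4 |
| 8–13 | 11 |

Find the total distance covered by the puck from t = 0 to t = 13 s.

Total distance travelled is ∫|v| dt — sum the magnitudes of each area piece.
0–2 s: |-7| × 2 = 14 m
2–8 s: |4| × 6 = 24 m
8–13 s: |11| × 5 = 55 m
Total distance = 93 m

93 m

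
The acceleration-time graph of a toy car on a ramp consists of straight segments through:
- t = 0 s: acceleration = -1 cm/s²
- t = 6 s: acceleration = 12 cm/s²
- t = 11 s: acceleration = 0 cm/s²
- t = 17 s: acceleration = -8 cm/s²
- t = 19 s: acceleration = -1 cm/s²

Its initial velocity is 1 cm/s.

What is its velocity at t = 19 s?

31 cm/s

Δv equals the area under the a-t graph; then v = v₀ + Δv.
0–6 s: ½(-1 + 12)(6) = 33 cm/s
6–11 s: ½(12 + 0)(5) = 30 cm/s
11–17 s: ½(0 + -8)(6) = -24 cm/s
17–19 s: ½(-8 + -1)(2) = -9 cm/s
Δv = 30 cm/s, so v(19) = 1 + (30) = 31 cm/s.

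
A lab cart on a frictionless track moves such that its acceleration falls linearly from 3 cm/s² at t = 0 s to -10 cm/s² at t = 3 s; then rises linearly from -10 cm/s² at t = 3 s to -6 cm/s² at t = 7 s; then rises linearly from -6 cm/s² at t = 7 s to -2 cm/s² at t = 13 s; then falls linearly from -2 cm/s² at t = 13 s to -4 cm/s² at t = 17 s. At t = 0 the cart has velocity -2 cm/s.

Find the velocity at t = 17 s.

Δv equals the area under the a-t graph; then v = v₀ + Δv.
0–3 s: ½(3 + -10)(3) = -10.5 cm/s
3–7 s: ½(-10 + -6)(4) = -32 cm/s
7–13 s: ½(-6 + -2)(6) = -24 cm/s
13–17 s: ½(-2 + -4)(4) = -12 cm/s
Δv = -78.5 cm/s, so v(17) = -2 + (-78.5) = -80.5 cm/s.

-80.5 cm/s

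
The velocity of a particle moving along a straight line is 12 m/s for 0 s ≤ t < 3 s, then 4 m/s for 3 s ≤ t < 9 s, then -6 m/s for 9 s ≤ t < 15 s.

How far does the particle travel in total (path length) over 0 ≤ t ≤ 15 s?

Distance (not displacement) is the total path length: add the absolute areas under v-t.
0–3 s: |12| × 3 = 36 m
3–9 s: |4| × 6 = 24 m
9–15 s: |-6| × 6 = 36 m
Total distance = 96 m

96 m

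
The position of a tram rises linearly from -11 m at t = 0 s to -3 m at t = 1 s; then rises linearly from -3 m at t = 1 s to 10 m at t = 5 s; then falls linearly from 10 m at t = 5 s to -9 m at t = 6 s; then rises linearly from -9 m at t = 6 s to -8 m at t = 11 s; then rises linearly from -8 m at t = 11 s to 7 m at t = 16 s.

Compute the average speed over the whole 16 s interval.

Average speed = (total path length)/(elapsed time); on a piecewise-linear x-t graph the path length is Σ|Δx|.
0–1 s: |Δx| = |-3 − -11| = 8 m
1–5 s: |Δx| = |10 − -3| = 13 m
5–6 s: |Δx| = |-9 − 10| = 19 m
6–11 s: |Δx| = |-8 − -9| = 1 m
11–16 s: |Δx| = |7 − -8| = 15 m
Total path = 56 m; average speed = 56/16 = 3.5 m/s.

3.5 m/s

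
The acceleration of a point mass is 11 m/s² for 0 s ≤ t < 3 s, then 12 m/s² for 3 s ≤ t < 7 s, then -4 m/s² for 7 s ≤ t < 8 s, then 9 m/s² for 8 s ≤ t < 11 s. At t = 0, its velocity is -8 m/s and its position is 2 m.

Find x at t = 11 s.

On each constant-a segment, Δv = aΔt and Δx = v₀Δt + ½aΔt²; chain segment to segment.
0–3 s: v starts -8 m/s; Δx = -8·3 + ½·11·3² = 25.5 m; v ends 25 m/s.
3–7 s: v starts 25 m/s; Δx = 25·4 + ½·12·4² = 196 m; v ends 73 m/s.
7–8 s: v starts 73 m/s; Δx = 73·1 + ½·-4·1² = 71 m; v ends 69 m/s.
8–11 s: v starts 69 m/s; Δx = 69·3 + ½·9·3² = 247.5 m; v ends 96 m/s.
x(11) = 2 + Σ Δx = 542 m.

542 m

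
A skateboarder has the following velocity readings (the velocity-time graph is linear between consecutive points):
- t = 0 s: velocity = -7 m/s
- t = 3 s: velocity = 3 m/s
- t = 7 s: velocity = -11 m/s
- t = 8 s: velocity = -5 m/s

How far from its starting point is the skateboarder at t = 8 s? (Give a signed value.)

Displacement is the signed area under the v-t curve.
0–3 s: ½(-7 + 3)(3) = -6 m
3–7 s: ½(3 + -11)(4) = -16 m
7–8 s: ½(-11 + -5)(1) = -8 m
Net displacement = -30 m

-30 m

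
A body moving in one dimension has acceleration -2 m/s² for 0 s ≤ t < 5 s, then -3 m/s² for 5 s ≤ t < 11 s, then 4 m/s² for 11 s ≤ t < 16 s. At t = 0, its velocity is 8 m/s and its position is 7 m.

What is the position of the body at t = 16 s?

-94 m

On each constant-a segment, Δv = aΔt and Δx = v₀Δt + ½aΔt²; chain segment to segment.
0–5 s: v starts 8 m/s; Δx = 8·5 + ½·-2·5² = 15 m; v ends -2 m/s.
5–11 s: v starts -2 m/s; Δx = -2·6 + ½·-3·6² = -66 m; v ends -20 m/s.
11–16 s: v starts -20 m/s; Δx = -20·5 + ½·4·5² = -50 m; v ends 0 m/s.
x(16) = 7 + Σ Δx = -94 m.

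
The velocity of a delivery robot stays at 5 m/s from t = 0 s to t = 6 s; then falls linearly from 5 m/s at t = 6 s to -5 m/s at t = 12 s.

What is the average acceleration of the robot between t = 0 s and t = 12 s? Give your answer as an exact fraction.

Average acceleration = Δv/Δt = (-5 − 5)/(12 − 0) = -5/6 m/s².

-5/6 m/s²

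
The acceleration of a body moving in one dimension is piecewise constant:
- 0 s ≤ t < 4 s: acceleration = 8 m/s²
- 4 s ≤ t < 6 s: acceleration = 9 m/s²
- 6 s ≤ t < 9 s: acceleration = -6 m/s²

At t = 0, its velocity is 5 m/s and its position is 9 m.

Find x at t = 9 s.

323 m

On each constant-a segment, Δv = aΔt and Δx = v₀Δt + ½aΔt²; chain segment to segment.
0–4 s: v starts 5 m/s; Δx = 5·4 + ½·8·4² = 84 m; v ends 37 m/s.
4–6 s: v starts 37 m/s; Δx = 37·2 + ½·9·2² = 92 m; v ends 55 m/s.
6–9 s: v starts 55 m/s; Δx = 55·3 + ½·-6·3² = 138 m; v ends 37 m/s.
x(9) = 9 + Σ Δx = 323 m.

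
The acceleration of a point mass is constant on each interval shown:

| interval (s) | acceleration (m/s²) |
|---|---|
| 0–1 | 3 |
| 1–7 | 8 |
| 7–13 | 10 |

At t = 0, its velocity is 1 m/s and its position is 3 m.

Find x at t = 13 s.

On each constant-a segment, Δv = aΔt and Δx = v₀Δt + ½aΔt²; chain segment to segment.
0–1 s: v starts 1 m/s; Δx = 1·1 + ½·3·1² = 2.5 m; v ends 4 m/s.
1–7 s: v starts 4 m/s; Δx = 4·6 + ½·8·6² = 168 m; v ends 52 m/s.
7–13 s: v starts 52 m/s; Δx = 52·6 + ½·10·6² = 492 m; v ends 112 m/s.
x(13) = 3 + Σ Δx = 665.5 m.

665.5 m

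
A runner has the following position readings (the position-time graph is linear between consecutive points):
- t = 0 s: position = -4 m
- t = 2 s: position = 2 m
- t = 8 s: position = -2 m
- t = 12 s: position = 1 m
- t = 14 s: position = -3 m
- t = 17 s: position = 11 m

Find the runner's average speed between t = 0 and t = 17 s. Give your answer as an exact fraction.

31/17 m/s

Average speed = (total path length)/(elapsed time); on a piecewise-linear x-t graph the path length is Σ|Δx|.
0–2 s: |Δx| = |2 − -4| = 6 m
2–8 s: |Δx| = |-2 − 2| = 4 m
8–12 s: |Δx| = |1 − -2| = 3 m
12–14 s: |Δx| = |-3 − 1| = 4 m
14–17 s: |Δx| = |11 − -3| = 14 m
Total path = 31 m; average speed = 31/17 = 31/17 m/s.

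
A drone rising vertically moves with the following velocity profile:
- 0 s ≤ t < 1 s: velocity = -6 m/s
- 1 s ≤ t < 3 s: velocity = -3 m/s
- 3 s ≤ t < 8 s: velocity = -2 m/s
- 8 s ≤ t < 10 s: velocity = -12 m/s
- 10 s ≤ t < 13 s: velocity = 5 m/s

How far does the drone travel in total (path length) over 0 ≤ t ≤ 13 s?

Total distance travelled is ∫|v| dt — sum the magnitudes of each area piece.
0–1 s: |-6| × 1 = 6 m
1–3 s: |-3| × 2 = 6 m
3–8 s: |-2| × 5 = 10 m
8–10 s: |-12| × 2 = 24 m
10–13 s: |5| × 3 = 15 m
Total distance = 61 m

61 m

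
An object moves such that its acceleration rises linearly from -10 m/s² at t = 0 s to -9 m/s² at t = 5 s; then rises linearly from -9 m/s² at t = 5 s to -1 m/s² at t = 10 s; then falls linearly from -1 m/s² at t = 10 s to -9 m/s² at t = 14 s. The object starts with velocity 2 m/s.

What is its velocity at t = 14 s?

-90.5 m/s

Δv equals the area under the a-t graph; then v = v₀ + Δv.
0–5 s: ½(-10 + -9)(5) = -47.5 m/s
5–10 s: ½(-9 + -1)(5) = -25 m/s
10–14 s: ½(-1 + -9)(4) = -20 m/s
Δv = -92.5 m/s, so v(14) = 2 + (-92.5) = -90.5 m/s.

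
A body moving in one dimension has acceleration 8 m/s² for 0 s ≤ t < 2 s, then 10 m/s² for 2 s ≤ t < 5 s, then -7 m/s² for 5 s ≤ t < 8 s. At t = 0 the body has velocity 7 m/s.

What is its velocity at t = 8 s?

Δv equals the area under the a-t graph; then v = v₀ + Δv.
0–2 s: 8 × 2 = 16 m/s
2–5 s: 10 × 3 = 30 m/s
5–8 s: -7 × 3 = -21 m/s
Δv = 25 m/s, so v(8) = 7 + (25) = 32 m/s.

32 m/s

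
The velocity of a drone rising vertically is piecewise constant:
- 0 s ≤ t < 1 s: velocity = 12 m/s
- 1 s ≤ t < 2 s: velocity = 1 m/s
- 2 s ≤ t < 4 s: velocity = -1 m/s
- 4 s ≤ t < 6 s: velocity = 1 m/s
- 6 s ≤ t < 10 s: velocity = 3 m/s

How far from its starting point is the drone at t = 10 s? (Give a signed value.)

25 m

Net displacement equals the area under the velocity-time graph (areas below the axis count negative).
0–1 s: 12 × 1 = 12 m
1–2 s: 1 × 1 = 1 m
2–4 s: -1 × 2 = -2 m
4–6 s: 1 × 2 = 2 m
6–10 s: 3 × 4 = 12 m
Net displacement = 25 m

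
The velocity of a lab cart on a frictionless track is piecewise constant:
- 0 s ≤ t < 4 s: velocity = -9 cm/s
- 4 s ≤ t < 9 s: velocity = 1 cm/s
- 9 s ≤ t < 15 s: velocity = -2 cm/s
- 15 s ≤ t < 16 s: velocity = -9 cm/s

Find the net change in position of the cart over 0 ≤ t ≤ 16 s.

Net displacement equals the area under the velocity-time graph (areas below the axis count negative).
0–4 s: -9 × 4 = -36 cm
4–9 s: 1 × 5 = 5 cm
9–15 s: -2 × 6 = -12 cm
15–16 s: -9 × 1 = -9 cm
Net displacement = -52 cm

-52 cm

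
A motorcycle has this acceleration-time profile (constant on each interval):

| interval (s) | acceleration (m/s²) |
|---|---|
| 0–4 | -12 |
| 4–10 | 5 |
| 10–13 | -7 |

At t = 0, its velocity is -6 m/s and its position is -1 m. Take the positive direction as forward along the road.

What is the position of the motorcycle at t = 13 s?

-458.5 m

On each constant-a segment, Δv = aΔt and Δx = v₀Δt + ½aΔt²; chain segment to segment.
0–4 s: v starts -6 m/s; Δx = -6·4 + ½·-12·4² = -120 m; v ends -54 m/s.
4–10 s: v starts -54 m/s; Δx = -54·6 + ½·5·6² = -234 m; v ends -24 m/s.
10–13 s: v starts -24 m/s; Δx = -24·3 + ½·-7·3² = -103.5 m; v ends -45 m/s.
x(13) = -1 + Σ Δx = -458.5 m.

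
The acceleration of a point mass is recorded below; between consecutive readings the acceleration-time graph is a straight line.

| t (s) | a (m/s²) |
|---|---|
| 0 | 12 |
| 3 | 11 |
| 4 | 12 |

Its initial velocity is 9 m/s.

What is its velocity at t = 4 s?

Δv equals the area under the a-t graph; then v = v₀ + Δv.
0–3 s: ½(12 + 11)(3) = 34.5 m/s
3–4 s: ½(11 + 12)(1) = 11.5 m/s
Δv = 46 m/s, so v(4) = 9 + (46) = 55 m/s.

55 m/s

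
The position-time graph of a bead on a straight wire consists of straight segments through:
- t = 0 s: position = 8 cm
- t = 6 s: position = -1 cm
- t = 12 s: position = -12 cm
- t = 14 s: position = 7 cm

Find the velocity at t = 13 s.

Velocity is the slope of the x-t graph on 12–14 s: (7 − -12)/(14 − 12) = 9.5 cm/s.

9.5 cm/s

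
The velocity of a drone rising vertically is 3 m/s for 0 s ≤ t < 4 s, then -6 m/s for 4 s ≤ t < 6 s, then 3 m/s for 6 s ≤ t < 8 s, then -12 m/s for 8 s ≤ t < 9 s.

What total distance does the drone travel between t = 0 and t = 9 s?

Total distance travelled is ∫|v| dt — sum the magnitudes of each area piece.
0–4 s: |3| × 4 = 12 m
4–6 s: |-6| × 2 = 12 m
6–8 s: |3| × 2 = 6 m
8–9 s: |-12| × 1 = 12 m
Total distance = 42 m

42 m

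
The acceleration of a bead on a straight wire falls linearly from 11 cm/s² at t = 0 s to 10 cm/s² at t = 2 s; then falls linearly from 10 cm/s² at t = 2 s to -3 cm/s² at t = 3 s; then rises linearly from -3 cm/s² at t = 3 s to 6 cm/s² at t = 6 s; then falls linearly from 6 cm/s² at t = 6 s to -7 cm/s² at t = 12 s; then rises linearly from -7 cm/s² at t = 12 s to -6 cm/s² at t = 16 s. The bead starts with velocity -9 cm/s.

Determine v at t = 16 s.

-9 cm/s

Δv equals the area under the a-t graph; then v = v₀ + Δv.
0–2 s: ½(11 + 10)(2) = 21 cm/s
2–3 s: ½(10 + -3)(1) = 3.5 cm/s
3–6 s: ½(-3 + 6)(3) = 4.5 cm/s
6–12 s: ½(6 + -7)(6) = -3 cm/s
12–16 s: ½(-7 + -6)(4) = -26 cm/s
Δv = 0 cm/s, so v(16) = -9 + (0) = -9 cm/s.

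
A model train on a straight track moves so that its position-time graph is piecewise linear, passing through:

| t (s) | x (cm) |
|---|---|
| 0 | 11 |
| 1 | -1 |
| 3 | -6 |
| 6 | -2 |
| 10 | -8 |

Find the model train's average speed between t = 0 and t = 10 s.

2.7 cm/s

Average speed = (total path length)/(elapsed time); on a piecewise-linear x-t graph the path length is Σ|Δx|.
0–1 s: |Δx| = |-1 − 11| = 12 cm
1–3 s: |Δx| = |-6 − -1| = 5 cm
3–6 s: |Δx| = |-2 − -6| = 4 cm
6–10 s: |Δx| = |-8 − -2| = 6 cm
Total path = 27 cm; average speed = 27/10 = 2.7 cm/s.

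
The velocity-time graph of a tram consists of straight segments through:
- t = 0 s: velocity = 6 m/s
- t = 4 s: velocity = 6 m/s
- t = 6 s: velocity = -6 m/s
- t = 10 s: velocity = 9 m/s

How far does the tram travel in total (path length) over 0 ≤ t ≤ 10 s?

Total distance travelled is ∫|v| dt — sum the magnitudes of each area piece.
0–4 s: |6| × 4 = 24 m
4–6 s: v = 0 at t = 5 s; triangle areas 3 + 3 = 6 m
6–10 s: v = 0 at t = 7.6 s; triangle areas 4.8 + 10.8 = 15.6 m
Total distance = 45.6 m

45.6 m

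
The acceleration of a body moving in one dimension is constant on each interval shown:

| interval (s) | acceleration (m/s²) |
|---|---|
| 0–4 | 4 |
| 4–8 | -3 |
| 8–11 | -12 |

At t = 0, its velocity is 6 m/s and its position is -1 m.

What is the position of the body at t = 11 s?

On each constant-a segment, Δv = aΔt and Δx = v₀Δt + ½aΔt²; chain segment to segment.
0–4 s: v starts 6 m/s; Δx = 6·4 + ½·4·4² = 56 m; v ends 22 m/s.
4–8 s: v starts 22 m/s; Δx = 22·4 + ½·-3·4² = 64 m; v ends 10 m/s.
8–11 s: v starts 10 m/s; Δx = 10·3 + ½·-12·3² = -24 m; v ends -26 m/s.
x(11) = -1 + Σ Δx = 95 m.

95 m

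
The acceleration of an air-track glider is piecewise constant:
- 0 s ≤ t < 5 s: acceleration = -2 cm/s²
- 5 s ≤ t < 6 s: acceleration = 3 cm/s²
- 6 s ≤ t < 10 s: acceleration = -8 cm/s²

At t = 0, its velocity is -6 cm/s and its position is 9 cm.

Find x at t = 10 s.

On each constant-a segment, Δv = aΔt and Δx = v₀Δt + ½aΔt²; chain segment to segment.
0–5 s: v starts -6 cm/s; Δx = -6·5 + ½·-2·5² = -55 cm; v ends -16 cm/s.
5–6 s: v starts -16 cm/s; Δx = -16·1 + ½·3·1² = -14.5 cm; v ends -13 cm/s.
6–10 s: v starts -13 cm/s; Δx = -13·4 + ½·-8·4² = -116 cm; v ends -45 cm/s.
x(10) = 9 + Σ Δx = -176.5 cm.

-176.5 cm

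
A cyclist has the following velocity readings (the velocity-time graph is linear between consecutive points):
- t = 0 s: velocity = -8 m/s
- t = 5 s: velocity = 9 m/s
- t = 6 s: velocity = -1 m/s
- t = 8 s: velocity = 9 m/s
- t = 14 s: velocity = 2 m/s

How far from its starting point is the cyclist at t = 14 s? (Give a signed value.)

Displacement is the signed area under the v-t curve.
0–5 s: ½(-8 + 9)(5) = 2.5 m
5–6 s: ½(9 + -1)(1) = 4 m
6–8 s: ½(-1 + 9)(2) = 8 m
8–14 s: ½(9 + 2)(6) = 33 m
Net displacement = 47.5 m

47.5 m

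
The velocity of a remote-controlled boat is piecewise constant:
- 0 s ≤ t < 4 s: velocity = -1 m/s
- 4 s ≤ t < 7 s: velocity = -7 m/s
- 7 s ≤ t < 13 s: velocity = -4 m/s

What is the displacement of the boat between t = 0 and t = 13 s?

Displacement is the signed area under the v-t curve.
0–4 s: -1 × 4 = -4 m
4–7 s: -7 × 3 = -21 m
7–13 s: -4 × 6 = -24 m
Net displacement = -49 m

-49 m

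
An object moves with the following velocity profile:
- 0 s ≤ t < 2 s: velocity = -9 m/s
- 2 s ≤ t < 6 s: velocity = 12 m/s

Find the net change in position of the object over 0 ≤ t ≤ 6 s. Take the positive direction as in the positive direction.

Displacement is the signed area under the v-t curve.
0–2 s: -9 × 2 = -18 m
2–6 s: 12 × 4 = 48 m
Net displacement = 30 m

30 m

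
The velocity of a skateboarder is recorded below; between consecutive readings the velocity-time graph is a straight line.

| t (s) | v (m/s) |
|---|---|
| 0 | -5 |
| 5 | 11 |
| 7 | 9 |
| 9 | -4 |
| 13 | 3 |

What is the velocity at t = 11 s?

On 9–13 s the graph is linear from -4 to 3 m/s: v(11) = -4 + (3 − -4)·(11 − 9)/(13 − 9) = -0.5 m/s.

-0.5 m/s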